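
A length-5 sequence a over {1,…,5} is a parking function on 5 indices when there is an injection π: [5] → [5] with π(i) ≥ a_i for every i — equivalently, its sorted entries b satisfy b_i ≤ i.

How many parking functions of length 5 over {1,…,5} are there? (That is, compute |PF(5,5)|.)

1296

#PF = (6−5)·6^(5−1) = 1 · 1296 = 1296
Example (3,1,3,4,2) → sorted (1,2,3,3,4): b_i ≤ i ∀i, a PF.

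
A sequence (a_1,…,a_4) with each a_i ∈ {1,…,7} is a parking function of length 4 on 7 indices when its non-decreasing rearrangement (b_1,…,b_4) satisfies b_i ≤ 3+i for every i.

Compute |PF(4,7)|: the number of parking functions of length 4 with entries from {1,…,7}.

#PF = 4·8^3 = 4·512 = 2048 [KW]
Check (7,4,4,3) → sorted (3,4,4,7): b_i ≤ 3+i ∀i, a PF.

2048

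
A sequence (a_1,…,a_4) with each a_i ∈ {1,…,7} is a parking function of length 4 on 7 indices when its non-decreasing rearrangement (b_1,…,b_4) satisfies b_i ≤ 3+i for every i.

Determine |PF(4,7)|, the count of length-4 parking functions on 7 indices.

2048

Count = 4·8^3 = 4·512 = 2048 (Konheim–Weiss)
One tuple (7,6,3,5) → sorted (3,5,6,7): b_i ≤ 3+i ∀i, a PF.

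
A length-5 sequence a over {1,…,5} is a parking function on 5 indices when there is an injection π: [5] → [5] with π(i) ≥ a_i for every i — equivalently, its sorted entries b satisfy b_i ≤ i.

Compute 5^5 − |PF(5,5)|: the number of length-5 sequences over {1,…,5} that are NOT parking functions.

|PF(5,5)| = (5−5+1)·(5+1)^(5−1) = 1·1296 = 1296 (Pollak)
Check (2,3,3,5,2) → sorted (2,2,3,3,5): b_1=2>1, not a PF.
5^5 − 1296 = 3125 − 1296 = 1829

1829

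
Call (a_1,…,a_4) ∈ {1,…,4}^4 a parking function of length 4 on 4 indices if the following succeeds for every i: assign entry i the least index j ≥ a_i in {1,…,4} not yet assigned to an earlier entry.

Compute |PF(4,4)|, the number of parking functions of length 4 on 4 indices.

125

Count = (5−4)·5^(4−1) = 1 · 125 = 125 [KW]
E.g. (2,4,2,1) → sorted (1,2,2,4): b_i ≤ i ∀i, a PF.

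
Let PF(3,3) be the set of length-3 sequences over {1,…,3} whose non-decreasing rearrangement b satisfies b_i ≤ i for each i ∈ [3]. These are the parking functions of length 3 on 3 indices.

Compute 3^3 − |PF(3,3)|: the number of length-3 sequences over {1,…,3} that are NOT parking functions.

Count = (3−3+1)·(3+1)^(3−1) = 1 · 16 = 16 [KW]
One tuple (3,3,3) → sorted (3,3,3): b_1=3>1, not a PF.
Total 27; non-PF = 27−16 = 11

11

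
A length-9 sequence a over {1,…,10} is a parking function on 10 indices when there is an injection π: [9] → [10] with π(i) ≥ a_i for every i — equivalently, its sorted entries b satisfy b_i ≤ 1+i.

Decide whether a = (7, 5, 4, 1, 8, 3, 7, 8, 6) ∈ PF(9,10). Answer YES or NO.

YES

Rearranged: b = (1, 3, 4, 5, 6, 7, 7, 8, 8).
  b_1=1 ≤ 2
  b_2=3 ≤ 3
  b_3=4 ≤ 4
  b_4=5 ≤ 5
  b_5=6 ≤ 6
  b_6=7 ≤ 7
  b_7=7 ≤ 8
  b_8=8 ≤ 9
  b_9=8 ≤ 10
All bounds hold ⇒ YES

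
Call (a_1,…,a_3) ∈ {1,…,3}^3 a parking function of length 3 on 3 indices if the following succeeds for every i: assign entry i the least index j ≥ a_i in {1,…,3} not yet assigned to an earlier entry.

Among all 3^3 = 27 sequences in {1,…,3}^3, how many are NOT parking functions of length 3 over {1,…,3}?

11

#PF = (3−3+1)·(3+1)^(3−1) = 1·16 = 16 [KW]
One tuple (2,3,3) → sorted (2,3,3): b_1=2>1, not a PF.
So 27 − 16 = 11 fail.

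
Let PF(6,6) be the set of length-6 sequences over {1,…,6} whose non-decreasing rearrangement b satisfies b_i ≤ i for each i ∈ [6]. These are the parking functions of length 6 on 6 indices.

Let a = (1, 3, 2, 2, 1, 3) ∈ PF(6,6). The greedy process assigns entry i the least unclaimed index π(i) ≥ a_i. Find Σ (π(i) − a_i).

Σπ = 21 ({1..6} each once); Σa = 1+3+2+2+1+3 = 12; disp = 21−12 = 9.

9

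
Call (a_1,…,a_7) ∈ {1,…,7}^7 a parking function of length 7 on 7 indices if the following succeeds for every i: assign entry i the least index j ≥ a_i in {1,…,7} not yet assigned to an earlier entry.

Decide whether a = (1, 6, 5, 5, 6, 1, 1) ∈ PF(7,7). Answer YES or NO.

Order a: b = (1, 1, 1, 5, 5, 6, 6).
  b_1=1 ≤ 1
  b_2=1 ≤ 2
  b_3=1 ≤ 3
  b_4=5 > 4
  fails at i=4 ⇒ NO

NO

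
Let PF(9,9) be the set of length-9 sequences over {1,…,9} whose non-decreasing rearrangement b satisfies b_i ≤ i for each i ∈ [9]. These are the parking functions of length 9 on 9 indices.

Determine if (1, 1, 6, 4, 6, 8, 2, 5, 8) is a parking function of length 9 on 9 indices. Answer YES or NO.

YES

Order a: b = (1, 1, 2, 4, 5, 6, 6, 8, 8).
  b_1=1 ≤ 1
  b_2=1 ≤ 2
  b_3=2 ≤ 3
  b_4=4 ≤ 4
  b_5=5 ≤ 5
  b_6=6 ≤ 6
  b_7=6 ≤ 7
  b_8=8 ≤ 8
  b_9=8 ≤ 9
All bounds hold ⇒ YES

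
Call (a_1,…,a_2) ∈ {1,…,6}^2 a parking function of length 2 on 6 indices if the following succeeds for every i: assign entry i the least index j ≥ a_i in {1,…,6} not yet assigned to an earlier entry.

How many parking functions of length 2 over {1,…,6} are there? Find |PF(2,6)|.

#PF = (7−2)·7^(2−1) = 5·7 = 35 (Konheim–Weiss)
Check (4,2) → sorted (2,4): b_i ≤ 4+i ∀i, a PF.

35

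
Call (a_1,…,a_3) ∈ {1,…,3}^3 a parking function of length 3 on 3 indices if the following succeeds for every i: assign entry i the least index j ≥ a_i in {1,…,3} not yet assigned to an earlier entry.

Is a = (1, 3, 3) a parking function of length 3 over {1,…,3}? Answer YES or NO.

NO

Order a: b = (1, 3, 3).
  b_1=1 ≤ 1
  b_2=3 > 2
  fails at i=2 ⇒ NO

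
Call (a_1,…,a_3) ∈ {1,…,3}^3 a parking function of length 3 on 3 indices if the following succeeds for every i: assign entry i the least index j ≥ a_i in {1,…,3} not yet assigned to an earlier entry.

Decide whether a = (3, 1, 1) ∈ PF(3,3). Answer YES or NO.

YES

Sorted: b = (1, 1, 3).
  b_1=1 ≤ 1
  b_2=1 ≤ 2
  b_3=3 ≤ 3
All bounds hold ⇒ YES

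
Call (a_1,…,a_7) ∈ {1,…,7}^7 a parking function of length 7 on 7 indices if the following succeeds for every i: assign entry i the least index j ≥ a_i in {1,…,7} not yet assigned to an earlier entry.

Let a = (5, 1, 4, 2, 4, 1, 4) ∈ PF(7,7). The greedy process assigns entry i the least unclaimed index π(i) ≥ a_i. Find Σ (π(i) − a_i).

Σπ = 28 ({1..7} each once); Σa = 5+1+4+2+4+1+4 = 21; disp = 28−21 = 7.

7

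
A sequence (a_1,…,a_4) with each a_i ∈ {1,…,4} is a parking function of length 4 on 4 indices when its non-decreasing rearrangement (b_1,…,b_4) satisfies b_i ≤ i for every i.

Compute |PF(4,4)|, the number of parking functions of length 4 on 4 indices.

125

|PF(4,4)| = (4+1−4)·(4+1)^{4−1} = 1·125 = 125 [KW]
Example (1,1,3,3) → sorted (1,1,3,3): b_i ≤ i ∀i, a PF.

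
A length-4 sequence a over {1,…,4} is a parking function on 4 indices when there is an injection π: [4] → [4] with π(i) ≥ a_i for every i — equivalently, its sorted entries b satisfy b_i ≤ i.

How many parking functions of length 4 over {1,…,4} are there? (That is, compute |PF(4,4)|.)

125

Count = (4+1−4)·(4+1)^{4−1} = 1×125 = 125
Example (1,1,4,3) → sorted (1,1,3,4): b_i ≤ i ∀i, a PF.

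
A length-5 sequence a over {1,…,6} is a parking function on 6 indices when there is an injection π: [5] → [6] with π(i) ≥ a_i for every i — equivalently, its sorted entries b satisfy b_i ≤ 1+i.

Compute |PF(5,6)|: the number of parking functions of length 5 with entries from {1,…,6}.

Count = 2·7^4 = 2×2401 = 4802
One tuple (1,1,1,6,5) → sorted (1,1,1,5,6): b_i ≤ 1+i ∀i, a PF.

4802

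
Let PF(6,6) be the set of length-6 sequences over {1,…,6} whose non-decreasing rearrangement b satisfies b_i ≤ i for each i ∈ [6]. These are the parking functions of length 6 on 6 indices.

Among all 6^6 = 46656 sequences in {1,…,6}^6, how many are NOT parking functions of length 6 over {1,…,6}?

|PF(6,6)| = (6−6+1)·(6+1)^(6−1) = 1 · 16807 = 16807 (Pollak)
E.g. (4,4,3,4,3,5) → sorted (3,3,4,4,4,5): b_1=3>1, not a PF.
6^6 − 16807 = 46656 − 16807 = 29849

29849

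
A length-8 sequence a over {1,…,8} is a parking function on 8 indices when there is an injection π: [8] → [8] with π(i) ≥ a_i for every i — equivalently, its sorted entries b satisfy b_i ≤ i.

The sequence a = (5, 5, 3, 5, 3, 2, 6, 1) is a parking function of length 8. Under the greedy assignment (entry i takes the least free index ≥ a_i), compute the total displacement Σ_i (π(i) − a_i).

Σπ = 8·9/2 = 36 (π permutes [8]); Σa = 5+5+3+5+3+2+6+1 = 30; disp = 36−30 = 6.

6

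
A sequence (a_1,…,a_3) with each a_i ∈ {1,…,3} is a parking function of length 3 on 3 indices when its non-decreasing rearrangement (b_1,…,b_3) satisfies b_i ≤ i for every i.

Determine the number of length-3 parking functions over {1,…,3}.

|PF| = (3+1−3)·(3+1)^{3−1} = 1·16 = 16 (Pollak)
One tuple (1,1,2) → sorted (1,1,2): b_i ≤ i ∀i, a PF.

16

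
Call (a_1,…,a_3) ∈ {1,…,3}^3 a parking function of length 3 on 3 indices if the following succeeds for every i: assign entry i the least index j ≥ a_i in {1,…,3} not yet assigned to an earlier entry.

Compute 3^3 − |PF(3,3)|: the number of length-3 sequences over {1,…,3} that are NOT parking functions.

|PF(3,3)| = (3+1−3)·(3+1)^{3−1} = 1 · 16 = 16 [KW]
One tuple (3,3,3) → sorted (3,3,3): b_1=3>1, not a PF.
3^3 − 16 = 27 − 16 = 11

11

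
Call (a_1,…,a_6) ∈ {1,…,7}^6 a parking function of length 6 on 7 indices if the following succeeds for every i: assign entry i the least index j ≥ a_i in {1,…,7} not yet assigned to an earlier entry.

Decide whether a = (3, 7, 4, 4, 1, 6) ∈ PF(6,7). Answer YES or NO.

Sorted: b = (1, 3, 4, 4, 6, 7).
  b_1=1 ≤ 2
  b_2=3 ≤ 3
  b_3=4 ≤ 4
  b_4=4 ≤ 5
  b_5=6 ≤ 6
  b_6=7 ≤ 7
All bounds hold ⇒ YES

YES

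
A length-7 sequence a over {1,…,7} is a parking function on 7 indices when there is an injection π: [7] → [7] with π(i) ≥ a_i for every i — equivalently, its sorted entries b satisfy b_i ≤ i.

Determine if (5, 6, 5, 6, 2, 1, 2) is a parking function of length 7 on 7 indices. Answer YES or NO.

Rearranged: b = (1, 2, 2, 5, 5, 6, 6).
  b_1=1 ≤ 1
  b_2=2 ≤ 2
  b_3=2 ≤ 3
  b_4=5 > 4
  fails at i=4 ⇒ NO

NO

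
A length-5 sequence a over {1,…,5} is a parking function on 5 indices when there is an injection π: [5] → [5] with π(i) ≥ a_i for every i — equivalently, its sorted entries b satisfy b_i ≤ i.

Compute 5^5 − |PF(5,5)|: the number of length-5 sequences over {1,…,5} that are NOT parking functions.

1829

Count = (5+1−5)·(5+1)^{5−1} = 1 · 1296 = 1296
One tuple (5,3,2,3,5) → sorted (2,3,3,5,5): b_1=2>1, not a PF.
5^5 − 1296 = 3125 − 1296 = 1829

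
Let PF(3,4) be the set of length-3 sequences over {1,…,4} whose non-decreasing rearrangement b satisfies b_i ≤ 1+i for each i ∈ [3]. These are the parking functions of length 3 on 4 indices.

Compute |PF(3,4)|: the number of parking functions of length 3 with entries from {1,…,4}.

50

|PF(3,4)| = (5−3)·5^(3−1) = 2 · 25 = 50 (Konheim–Weiss)
Example (1,3,4) → sorted (1,3,4): b_i ≤ 1+i ∀i, a PF.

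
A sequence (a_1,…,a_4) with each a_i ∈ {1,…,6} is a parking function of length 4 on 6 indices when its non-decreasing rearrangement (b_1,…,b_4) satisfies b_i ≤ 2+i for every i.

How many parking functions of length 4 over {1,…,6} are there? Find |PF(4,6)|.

|PF| = 3·7^3 = 3 · 343 = 1029
E.g. (4,2,5,3) → sorted (2,3,4,5): b_i ≤ 2+i ∀i, a PF.

1029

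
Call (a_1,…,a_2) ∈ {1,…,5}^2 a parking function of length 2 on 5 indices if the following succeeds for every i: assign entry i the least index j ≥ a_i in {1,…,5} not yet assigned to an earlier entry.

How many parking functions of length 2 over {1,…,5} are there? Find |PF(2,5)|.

Count = 4·6^1 = 4 · 6 = 24
E.g. (5,4) → sorted (4,5): b_i ≤ 3+i ∀i, a PF.

24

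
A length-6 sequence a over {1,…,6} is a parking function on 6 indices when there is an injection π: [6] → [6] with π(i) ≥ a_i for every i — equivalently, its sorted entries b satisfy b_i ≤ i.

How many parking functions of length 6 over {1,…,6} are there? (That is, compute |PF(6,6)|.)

16807

|PF| = (6−6+1)·(6+1)^(6−1) = 1×16807 = 16807 (Konheim–Weiss)
Example (1,1,6,4,3,4) → sorted (1,1,3,4,4,6): b_i ≤ i ∀i, a PF.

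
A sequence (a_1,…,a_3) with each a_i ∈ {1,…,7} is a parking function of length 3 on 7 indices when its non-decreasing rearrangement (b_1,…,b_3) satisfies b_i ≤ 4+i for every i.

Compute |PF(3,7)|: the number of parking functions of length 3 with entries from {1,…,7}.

320

Count = (8−3)·8^(3−1) = 5 · 64 = 320 (Pollak)
Check (5,1,2) → sorted (1,2,5): b_i ≤ 4+i ∀i, a PF.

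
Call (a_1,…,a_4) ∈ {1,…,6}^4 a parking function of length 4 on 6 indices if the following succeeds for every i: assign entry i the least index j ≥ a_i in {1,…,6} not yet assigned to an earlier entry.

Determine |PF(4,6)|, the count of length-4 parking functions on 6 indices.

|PF(4,6)| = (6+1−4)·(6+1)^{4−1} = 3·343 = 1029 (Pollak)
E.g. (2,2,6,4) → sorted (2,2,4,6): b_i ≤ 2+i ∀i, a PF.

1029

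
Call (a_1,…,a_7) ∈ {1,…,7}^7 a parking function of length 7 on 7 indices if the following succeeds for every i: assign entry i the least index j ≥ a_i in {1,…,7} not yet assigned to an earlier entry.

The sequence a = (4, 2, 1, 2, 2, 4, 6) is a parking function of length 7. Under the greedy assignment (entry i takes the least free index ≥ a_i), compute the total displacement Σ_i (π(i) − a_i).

Σπ = 28 ({1..7} each once); Σa = 4+2+1+2+2+4+6 = 21; disp = 28−21 = 7.

7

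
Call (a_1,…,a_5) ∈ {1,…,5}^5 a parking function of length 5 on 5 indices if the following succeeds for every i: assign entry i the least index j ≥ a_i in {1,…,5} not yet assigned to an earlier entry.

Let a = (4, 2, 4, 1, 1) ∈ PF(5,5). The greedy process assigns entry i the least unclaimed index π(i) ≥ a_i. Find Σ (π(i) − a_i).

3

Σπ(i) = 1+…+5 = 15; Σa = 4+2+4+1+1 = 12; disp = 15−12 = 3.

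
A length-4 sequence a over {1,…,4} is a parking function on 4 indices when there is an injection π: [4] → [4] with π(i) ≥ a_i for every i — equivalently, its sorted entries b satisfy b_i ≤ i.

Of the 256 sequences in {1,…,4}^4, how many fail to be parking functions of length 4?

|PF(4,4)| = (4+1−4)·(4+1)^{4−1} = 1 · 125 = 125 [KW]
Check (4,4,3,4) → sorted (3,4,4,4): b_1=3>1, not a PF.
Total 256; non-PF = 256−125 = 131

131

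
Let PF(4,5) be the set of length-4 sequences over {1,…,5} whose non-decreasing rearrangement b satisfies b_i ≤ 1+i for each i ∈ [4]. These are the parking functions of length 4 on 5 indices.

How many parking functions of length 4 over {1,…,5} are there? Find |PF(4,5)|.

#PF = (5−4+1)·(5+1)^(4−1) = 2×216 = 432
E.g. (5,3,1,2) → sorted (1,2,3,5): b_i ≤ 1+i ∀i, a PF.

432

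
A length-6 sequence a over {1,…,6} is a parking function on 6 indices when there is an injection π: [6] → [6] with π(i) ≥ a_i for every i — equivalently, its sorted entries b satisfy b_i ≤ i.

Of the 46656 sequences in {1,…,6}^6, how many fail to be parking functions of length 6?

29849

|PF| = 1·7^5 = 1 · 16807 = 16807
One tuple (5,3,6,3,4,6) → sorted (3,3,4,5,6,6): b_1=3>1, not a PF.
So 46656 − 16807 = 29849 fail.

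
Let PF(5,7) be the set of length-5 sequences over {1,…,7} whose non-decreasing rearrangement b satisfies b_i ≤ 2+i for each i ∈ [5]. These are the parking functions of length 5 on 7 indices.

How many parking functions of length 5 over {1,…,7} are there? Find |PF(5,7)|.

#PF = (7−5+1)·(7+1)^(5−1) = 3×4096 = 12288 [KW]
E.g. (6,1,4,3,1) → sorted (1,1,3,4,6): b_i ≤ 2+i ∀i, a PF.

12288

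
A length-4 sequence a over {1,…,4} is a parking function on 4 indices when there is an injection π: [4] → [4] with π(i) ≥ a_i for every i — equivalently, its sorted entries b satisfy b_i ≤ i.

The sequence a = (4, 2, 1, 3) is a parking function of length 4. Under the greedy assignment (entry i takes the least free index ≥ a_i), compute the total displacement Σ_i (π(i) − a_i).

Σπ(i) = 1+…+4 = 10; Σa = 4+2+1+3 = 10; disp = 10−10 = 0.

0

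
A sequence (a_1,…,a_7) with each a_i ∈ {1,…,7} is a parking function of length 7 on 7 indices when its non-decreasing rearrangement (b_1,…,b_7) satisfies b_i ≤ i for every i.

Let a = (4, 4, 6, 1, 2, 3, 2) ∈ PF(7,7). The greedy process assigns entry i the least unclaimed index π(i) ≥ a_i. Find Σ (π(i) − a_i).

6

Σπ(i) = 1+…+7 = 28; Σa = 4+4+6+1+2+3+2 = 22; disp = 28−22 = 6.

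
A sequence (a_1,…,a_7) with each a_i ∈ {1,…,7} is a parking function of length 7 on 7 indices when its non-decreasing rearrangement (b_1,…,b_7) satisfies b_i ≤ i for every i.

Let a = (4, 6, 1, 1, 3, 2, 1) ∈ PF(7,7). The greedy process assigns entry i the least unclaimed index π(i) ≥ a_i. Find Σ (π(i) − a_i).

10

Σπ(i) = 1+…+7 = 28; Σa = 4+6+1+1+3+2+1 = 18; disp = 28−18 = 10.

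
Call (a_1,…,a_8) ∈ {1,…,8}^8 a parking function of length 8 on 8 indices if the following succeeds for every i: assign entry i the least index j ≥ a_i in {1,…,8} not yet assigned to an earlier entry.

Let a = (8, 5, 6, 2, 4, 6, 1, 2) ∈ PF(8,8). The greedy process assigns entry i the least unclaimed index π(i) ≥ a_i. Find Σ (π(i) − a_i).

Σπ = 8·9/2 = 36 (π permutes [8]); Σa = 8+5+6+2+4+6+1+2 = 34; disp = 36−34 = 2.

2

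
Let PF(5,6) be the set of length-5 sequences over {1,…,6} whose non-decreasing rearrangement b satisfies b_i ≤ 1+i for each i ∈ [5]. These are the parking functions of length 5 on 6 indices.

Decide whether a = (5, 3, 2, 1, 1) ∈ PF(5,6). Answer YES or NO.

YES

Order a: b = (1, 1, 2, 3, 5).
  b_1=1 ≤ 2
  b_2=1 ≤ 3
  b_3=2 ≤ 4
  b_4=3 ≤ 5
  b_5=5 ≤ 6
All bounds hold ⇒ YES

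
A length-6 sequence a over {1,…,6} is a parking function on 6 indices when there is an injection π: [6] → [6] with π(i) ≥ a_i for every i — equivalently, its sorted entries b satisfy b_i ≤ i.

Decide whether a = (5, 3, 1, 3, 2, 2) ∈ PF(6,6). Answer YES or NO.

YES

Rearranged: b = (1, 2, 2, 3, 3, 5).
  b_1=1 ≤ 1
  b_2=2 ≤ 2
  b_3=2 ≤ 3
  b_4=3 ≤ 4
  b_5=3 ≤ 5
  b_6=5 ≤ 6
All bounds hold ⇒ YES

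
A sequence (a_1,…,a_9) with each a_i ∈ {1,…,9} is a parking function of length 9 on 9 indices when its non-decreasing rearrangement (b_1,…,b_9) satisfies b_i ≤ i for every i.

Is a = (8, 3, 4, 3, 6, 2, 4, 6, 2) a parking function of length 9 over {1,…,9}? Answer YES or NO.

Sorted: b = (2, 2, 3, 3, 4, 4, 6, 6, 8).
  b_1=2 > 1
  fails at i=1 ⇒ NO

NO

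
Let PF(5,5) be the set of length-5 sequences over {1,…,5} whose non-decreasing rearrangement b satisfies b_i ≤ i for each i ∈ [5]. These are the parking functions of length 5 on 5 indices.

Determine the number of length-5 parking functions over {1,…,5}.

1296

#PF = 1·6^4 = 1 · 1296 = 1296 (Konheim–Weiss)
Check (2,4,1,5,3) → sorted (1,2,3,4,5): b_i ≤ i ∀i, a PF.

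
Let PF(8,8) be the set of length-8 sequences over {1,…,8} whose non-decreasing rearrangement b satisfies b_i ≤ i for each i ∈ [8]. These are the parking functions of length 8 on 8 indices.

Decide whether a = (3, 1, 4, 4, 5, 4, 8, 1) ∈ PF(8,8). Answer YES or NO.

YES

Sorted: b = (1, 1, 3, 4, 4, 4, 5, 8).
  b_1=1 ≤ 1
  b_2=1 ≤ 2
  b_3=3 ≤ 3
  b_4=4 ≤ 4
  b_5=4 ≤ 5
  b_6=4 ≤ 6
  b_7=5 ≤ 7
  b_8=8 ≤ 8
All bounds hold ⇒ YES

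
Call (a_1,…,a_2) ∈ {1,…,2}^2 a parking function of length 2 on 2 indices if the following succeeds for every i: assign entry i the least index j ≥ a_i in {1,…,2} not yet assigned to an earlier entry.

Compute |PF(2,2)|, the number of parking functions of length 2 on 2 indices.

3

Count = (2+1−2)·(2+1)^{2−1} = 1·3 = 3 (Konheim–Weiss)
Example (1,2) → sorted (1,2): b_i ≤ i ∀i, a PF.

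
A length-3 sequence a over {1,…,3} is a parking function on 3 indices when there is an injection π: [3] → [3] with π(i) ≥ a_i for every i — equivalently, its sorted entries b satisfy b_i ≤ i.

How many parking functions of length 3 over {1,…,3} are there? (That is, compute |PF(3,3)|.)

16

Count = 1·4^2 = 1·16 = 16
E.g. (2,3,1) → sorted (1,2,3): b_i ≤ i ∀i, a PF.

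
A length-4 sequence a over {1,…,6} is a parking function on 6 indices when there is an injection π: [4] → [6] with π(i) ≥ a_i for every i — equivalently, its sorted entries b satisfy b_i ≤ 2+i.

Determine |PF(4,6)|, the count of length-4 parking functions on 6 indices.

|PF| = (6−4+1)·(6+1)^(4−1) = 3·343 = 1029 (Konheim–Weiss)
One tuple (5,2,4,6) → sorted (2,4,5,6): b_i ≤ 2+i ∀i, a PF.

1029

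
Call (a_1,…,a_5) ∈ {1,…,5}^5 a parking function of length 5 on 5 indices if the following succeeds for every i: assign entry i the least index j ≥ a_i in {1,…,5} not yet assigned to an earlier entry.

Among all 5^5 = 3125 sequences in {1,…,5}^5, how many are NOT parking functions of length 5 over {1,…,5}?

#PF = (6−5)·6^(5−1) = 1 · 1296 = 1296
One tuple (2,5,4,2,4) → sorted (2,2,4,4,5): b_1=2>1, not a PF.
So 3125 − 1296 = 1829 fail.

1829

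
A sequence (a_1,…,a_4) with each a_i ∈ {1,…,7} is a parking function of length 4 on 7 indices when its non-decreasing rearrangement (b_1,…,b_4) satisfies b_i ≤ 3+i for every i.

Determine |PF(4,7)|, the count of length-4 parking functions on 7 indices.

Count = (7+1−4)·(7+1)^{4−1} = 4×512 = 2048
Check (1,4,2,6) → sorted (1,2,4,6): b_i ≤ 3+i ∀i, a PF.

2048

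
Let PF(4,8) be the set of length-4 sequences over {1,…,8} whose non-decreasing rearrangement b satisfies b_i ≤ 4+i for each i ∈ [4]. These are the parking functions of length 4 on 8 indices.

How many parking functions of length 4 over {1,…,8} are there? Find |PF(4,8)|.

3645

Count = 5·9^3 = 5·729 = 3645 (Pollak)
One tuple (3,7,1,6) → sorted (1,3,6,7): b_i ≤ 4+i ∀i, a PF.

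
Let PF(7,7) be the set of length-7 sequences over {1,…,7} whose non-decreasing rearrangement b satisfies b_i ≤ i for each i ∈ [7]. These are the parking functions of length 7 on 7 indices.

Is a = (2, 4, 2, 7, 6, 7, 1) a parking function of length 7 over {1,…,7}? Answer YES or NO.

NO

Order a: b = (1, 2, 2, 4, 6, 7, 7).
  b_1=1 ≤ 1
  b_2=2 ≤ 2
  b_3=2 ≤ 3
  b_4=4 ≤ 4
  b_5=6 > 5
  fails at i=5 ⇒ NO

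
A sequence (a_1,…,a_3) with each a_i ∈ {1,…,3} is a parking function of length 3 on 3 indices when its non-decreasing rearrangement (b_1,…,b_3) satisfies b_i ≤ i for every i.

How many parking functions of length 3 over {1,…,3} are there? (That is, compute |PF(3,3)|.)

|PF(3,3)| = 1·4^2 = 1×16 = 16 [KW]
Check (2,3,1) → sorted (1,2,3): b_i ≤ i ∀i, a PF.

16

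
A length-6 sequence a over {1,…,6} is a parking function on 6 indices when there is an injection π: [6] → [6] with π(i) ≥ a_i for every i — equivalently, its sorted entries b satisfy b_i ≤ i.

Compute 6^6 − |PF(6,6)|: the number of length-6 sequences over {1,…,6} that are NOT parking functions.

29849

Count = (7−6)·7^(6−1) = 1·16807 = 16807 (Konheim–Weiss)
Example (5,1,6,5,1,4) → sorted (1,1,4,5,5,6): b_3=4>3, not a PF.
So 46656 − 16807 = 29849 fail.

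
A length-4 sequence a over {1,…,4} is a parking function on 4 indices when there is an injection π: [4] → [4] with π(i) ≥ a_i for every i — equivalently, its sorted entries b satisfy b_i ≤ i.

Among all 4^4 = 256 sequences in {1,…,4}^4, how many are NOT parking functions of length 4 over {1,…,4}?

131

|PF(4,4)| = (5−4)·5^(4−1) = 1×125 = 125 [KW]
E.g. (4,2,4,4) → sorted (2,4,4,4): b_1=2>1, not a PF.
4^4 − 125 = 256 − 125 = 131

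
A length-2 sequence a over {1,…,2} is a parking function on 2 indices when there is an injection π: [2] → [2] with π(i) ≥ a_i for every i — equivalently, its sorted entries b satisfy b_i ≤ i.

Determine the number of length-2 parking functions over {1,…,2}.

|PF| = (2+1−2)·(2+1)^{2−1} = 1 · 3 = 3 [KW]
E.g. (1,2) → sorted (1,2): b_i ≤ i ∀i, a PF.

3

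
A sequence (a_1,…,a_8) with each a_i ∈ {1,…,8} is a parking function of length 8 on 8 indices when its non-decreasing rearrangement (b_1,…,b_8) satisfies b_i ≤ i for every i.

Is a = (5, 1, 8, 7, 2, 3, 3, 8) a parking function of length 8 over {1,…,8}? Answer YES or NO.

Sorted: b = (1, 2, 3, 3, 5, 7, 8, 8).
  b_1=1 ≤ 1
  b_2=2 ≤ 2
  b_3=3 ≤ 3
  b_4=3 ≤ 4
  b_5=5 ≤ 5
  b_6=7 > 6
  fails at i=6 ⇒ NO

NO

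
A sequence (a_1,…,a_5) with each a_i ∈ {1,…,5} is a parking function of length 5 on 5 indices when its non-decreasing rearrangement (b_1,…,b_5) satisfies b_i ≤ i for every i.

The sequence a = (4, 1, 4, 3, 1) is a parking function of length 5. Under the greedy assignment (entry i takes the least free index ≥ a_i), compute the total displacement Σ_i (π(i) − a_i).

Σπ = 15 ({1..5} each once); Σa = 4+1+4+3+1 = 13; disp = 15−13 = 2.

2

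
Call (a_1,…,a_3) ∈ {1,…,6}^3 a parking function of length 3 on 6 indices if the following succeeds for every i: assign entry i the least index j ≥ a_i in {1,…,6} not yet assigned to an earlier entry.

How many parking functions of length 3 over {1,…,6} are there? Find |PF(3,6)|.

196

|PF| = (7−3)·7^(3−1) = 4×49 = 196 (Pollak)
Example (3,5,5) → sorted (3,5,5): b_i ≤ 3+i ∀i, a PF.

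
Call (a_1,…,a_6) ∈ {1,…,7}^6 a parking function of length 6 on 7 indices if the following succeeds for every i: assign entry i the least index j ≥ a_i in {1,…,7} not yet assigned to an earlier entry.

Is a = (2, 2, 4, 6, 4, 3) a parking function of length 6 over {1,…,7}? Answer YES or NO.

Sorted: b = (2, 2, 3, 4, 4, 6).
  b_1=2 ≤ 2
  b_2=2 ≤ 3
  b_3=3 ≤ 4
  b_4=4 ≤ 5
  b_5=4 ≤ 6
  b_6=6 ≤ 7
All bounds hold ⇒ YES

YES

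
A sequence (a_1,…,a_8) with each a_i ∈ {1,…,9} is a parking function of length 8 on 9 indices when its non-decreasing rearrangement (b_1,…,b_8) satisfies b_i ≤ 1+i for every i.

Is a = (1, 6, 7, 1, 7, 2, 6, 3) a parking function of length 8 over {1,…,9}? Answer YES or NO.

YES

Rearranged: b = (1, 1, 2, 3, 6, 6, 7, 7).
  b_1=1 ≤ 2
  b_2=1 ≤ 3
  b_3=2 ≤ 4
  b_4=3 ≤ 5
  b_5=6 ≤ 6
  b_6=6 ≤ 7
  b_7=7 ≤ 8
  b_8=7 ≤ 9
All bounds hold ⇒ YES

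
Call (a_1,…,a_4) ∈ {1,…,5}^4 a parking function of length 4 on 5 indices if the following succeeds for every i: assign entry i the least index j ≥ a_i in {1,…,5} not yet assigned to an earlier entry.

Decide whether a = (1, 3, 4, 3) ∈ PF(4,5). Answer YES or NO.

YES

Order a: b = (1, 3, 3, 4).
  b_1=1 ≤ 2
  b_2=3 ≤ 3
  b_3=3 ≤ 4
  b_4=4 ≤ 5
All bounds hold ⇒ YES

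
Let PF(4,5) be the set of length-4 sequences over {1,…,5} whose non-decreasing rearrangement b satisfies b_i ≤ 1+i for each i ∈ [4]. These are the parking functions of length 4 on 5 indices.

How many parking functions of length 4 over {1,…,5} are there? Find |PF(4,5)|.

432

#PF = 2·6^3 = 2 · 216 = 432
Check (2,1,3,5) → sorted (1,2,3,5): b_i ≤ 1+i ∀i, a PF.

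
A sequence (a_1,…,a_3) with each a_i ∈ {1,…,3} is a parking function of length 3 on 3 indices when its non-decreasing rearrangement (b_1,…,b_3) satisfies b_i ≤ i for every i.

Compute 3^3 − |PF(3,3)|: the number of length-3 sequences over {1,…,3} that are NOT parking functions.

|PF(3,3)| = 1·4^2 = 1×16 = 16 [KW]
E.g. (3,3,1) → sorted (1,3,3): b_2=3>2, not a PF.
3^3 − 16 = 27 − 16 = 11

11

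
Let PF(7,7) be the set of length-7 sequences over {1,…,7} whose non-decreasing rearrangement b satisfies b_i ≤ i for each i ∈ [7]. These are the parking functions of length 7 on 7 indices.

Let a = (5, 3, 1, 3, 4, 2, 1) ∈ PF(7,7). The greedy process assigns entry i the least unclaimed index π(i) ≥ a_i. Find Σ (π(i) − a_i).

Σπ(i) = 1+…+7 = 28; Σa = 5+3+1+3+4+2+1 = 19; disp = 28−19 = 9.

9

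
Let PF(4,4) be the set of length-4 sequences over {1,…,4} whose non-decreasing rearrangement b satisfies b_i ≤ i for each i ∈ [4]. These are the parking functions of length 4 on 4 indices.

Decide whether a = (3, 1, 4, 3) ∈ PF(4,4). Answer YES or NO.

Sorted: b = (1, 3, 3, 4).
  b_1=1 ≤ 1
  b_2=3 > 2
  fails at i=2 ⇒ NO

NO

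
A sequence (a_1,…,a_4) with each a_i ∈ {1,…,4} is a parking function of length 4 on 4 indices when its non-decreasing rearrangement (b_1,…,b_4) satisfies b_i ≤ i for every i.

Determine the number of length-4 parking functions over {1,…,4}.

Count = (4−4+1)·(4+1)^(4−1) = 1×125 = 125
One tuple (2,1,3,4) → sorted (1,2,3,4): b_i ≤ i ∀i, a PF.

125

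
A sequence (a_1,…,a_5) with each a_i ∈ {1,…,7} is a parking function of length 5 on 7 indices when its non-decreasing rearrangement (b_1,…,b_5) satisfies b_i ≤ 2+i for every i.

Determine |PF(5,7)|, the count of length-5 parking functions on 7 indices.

12288

Count = (8−5)·8^(5−1) = 3·4096 = 12288 [KW]
E.g. (6,2,1,3,5) → sorted (1,2,3,5,6): b_i ≤ 2+i ∀i, a PF.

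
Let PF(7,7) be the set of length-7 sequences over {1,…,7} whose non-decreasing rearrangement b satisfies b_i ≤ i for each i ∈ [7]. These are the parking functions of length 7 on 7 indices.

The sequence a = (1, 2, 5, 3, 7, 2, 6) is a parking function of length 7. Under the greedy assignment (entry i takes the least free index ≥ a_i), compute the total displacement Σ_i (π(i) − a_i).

Σπ = 7·8/2 = 28 (π permutes [7]); Σa = 1+2+5+3+7+2+6 = 26; disp = 28−26 = 2.

2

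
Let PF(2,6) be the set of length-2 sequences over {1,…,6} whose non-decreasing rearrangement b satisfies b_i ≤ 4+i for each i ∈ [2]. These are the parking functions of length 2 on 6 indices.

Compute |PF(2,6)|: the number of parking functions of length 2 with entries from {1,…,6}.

35

Count = (7−2)·7^(2−1) = 5·7 = 35 [KW]
E.g. (4,6) → sorted (4,6): b_i ≤ 4+i ∀i, a PF.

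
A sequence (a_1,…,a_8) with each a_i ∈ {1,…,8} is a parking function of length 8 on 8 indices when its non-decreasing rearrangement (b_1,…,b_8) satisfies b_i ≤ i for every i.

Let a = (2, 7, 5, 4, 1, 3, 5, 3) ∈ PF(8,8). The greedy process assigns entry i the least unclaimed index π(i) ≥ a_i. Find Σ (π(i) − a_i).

Σπ = 8·9/2 = 36 (π permutes [8]); Σa = 2+7+5+4+1+3+5+3 = 30; disp = 36−30 = 6.

6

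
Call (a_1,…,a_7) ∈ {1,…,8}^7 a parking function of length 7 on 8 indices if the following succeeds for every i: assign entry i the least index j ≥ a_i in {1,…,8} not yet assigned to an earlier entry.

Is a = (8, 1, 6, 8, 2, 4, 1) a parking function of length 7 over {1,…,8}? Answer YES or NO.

NO

Sorted: b = (1, 1, 2, 4, 6, 8, 8).
  b_1=1 ≤ 2
  b_2=1 ≤ 3
  b_3=2 ≤ 4
  b_4=4 ≤ 5
  b_5=6 ≤ 6
  b_6=8 > 7
  fails at i=6 ⇒ NO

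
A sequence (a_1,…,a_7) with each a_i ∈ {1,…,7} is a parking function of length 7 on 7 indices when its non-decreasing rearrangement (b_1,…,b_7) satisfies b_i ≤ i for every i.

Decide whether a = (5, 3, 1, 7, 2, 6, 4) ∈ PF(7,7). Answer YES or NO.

Rearranged: b = (1, 2, 3, 4, 5, 6, 7).
  b_1=1 ≤ 1
  b_2=2 ≤ 2
  b_3=3 ≤ 3
  b_4=4 ≤ 4
  b_5=5 ≤ 5
  b_6=6 ≤ 6
  b_7=7 ≤ 7
All bounds hold ⇒ YES

YES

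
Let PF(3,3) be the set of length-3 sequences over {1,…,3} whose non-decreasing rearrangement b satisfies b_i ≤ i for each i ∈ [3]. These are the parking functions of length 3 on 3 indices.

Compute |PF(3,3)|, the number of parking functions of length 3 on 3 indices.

Count = (3−3+1)·(3+1)^(3−1) = 1×16 = 16 (Konheim–Weiss)
Check (2,1,3) → sorted (1,2,3): b_i ≤ i ∀i, a PF.

16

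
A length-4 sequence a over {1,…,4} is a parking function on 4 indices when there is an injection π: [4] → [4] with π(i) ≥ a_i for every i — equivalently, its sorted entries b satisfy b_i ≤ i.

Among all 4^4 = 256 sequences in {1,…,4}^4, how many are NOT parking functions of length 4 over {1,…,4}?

131

|PF| = (4−4+1)·(4+1)^(4−1) = 1×125 = 125
Check (4,3,3,3) → sorted (3,3,3,4): b_1=3>1, not a PF.
Total 256; non-PF = 256−125 = 131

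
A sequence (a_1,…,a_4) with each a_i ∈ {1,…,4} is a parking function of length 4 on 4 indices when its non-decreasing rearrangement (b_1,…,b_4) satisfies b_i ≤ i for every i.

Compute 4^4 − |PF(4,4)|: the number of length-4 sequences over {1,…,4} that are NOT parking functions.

131

|PF| = (5−4)·5^(4−1) = 1×125 = 125 (Pollak)
E.g. (2,4,4,2) → sorted (2,2,4,4): b_1=2>1, not a PF.
So 256 − 125 = 131 fail.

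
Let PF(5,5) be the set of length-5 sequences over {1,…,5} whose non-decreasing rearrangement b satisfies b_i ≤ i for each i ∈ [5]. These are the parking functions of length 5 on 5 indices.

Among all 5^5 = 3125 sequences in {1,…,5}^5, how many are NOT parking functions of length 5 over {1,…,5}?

1829

|PF| = (5+1−5)·(5+1)^{5−1} = 1×1296 = 1296 (Pollak)
Check (4,5,5,4,1) → sorted (1,4,4,5,5): b_2=4>2, not a PF.
Total 3125; non-PF = 3125−1296 = 1829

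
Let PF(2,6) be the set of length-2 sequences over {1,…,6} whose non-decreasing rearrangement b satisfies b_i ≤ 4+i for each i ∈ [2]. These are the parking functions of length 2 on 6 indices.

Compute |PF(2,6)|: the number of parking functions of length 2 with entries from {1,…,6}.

Count = 5·7^1 = 5 · 7 = 35
One tuple (4,2) → sorted (2,4): b_i ≤ 4+i ∀i, a PF.

35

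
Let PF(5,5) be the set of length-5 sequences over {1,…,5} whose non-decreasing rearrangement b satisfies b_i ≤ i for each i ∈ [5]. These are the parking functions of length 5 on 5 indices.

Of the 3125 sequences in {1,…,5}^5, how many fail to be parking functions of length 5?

|PF(5,5)| = (6−5)·6^(5−1) = 1 · 1296 = 1296
E.g. (3,2,3,3,3) → sorted (2,3,3,3,3): b_1=2>1, not a PF.
Total 3125; non-PF = 3125−1296 = 1829

1829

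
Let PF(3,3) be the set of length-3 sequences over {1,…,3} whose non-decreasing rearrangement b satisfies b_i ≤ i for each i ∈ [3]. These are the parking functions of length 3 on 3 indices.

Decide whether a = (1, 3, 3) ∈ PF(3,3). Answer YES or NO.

NO

Sorted: b = (1, 3, 3).
  b_1=1 ≤ 1
  b_2=3 > 2
  fails at i=2 ⇒ NO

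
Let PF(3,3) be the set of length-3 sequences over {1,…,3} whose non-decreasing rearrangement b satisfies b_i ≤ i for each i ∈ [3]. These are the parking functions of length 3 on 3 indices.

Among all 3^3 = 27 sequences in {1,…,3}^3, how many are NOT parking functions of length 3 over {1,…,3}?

11

Count = (3+1−3)·(3+1)^{3−1} = 1 · 16 = 16 (Pollak)
One tuple (3,3,3) → sorted (3,3,3): b_1=3>1, not a PF.
Total 27; non-PF = 27−16 = 11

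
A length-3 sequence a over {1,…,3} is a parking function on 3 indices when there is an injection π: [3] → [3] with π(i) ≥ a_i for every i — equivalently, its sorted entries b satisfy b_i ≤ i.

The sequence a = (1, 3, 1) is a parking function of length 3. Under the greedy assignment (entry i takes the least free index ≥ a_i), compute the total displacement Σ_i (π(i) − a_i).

Σπ = 6 ({1..3} each once); Σa = 1+3+1 = 5; disp = 6−5 = 1.

1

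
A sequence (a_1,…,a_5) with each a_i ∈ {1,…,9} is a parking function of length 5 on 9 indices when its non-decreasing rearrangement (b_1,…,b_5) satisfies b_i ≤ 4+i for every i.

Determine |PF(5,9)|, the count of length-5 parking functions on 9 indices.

50000

Count = (9−5+1)·(9+1)^(5−1) = 5·10000 = 50000 (Pollak)
Example (4,4,6,9,4) → sorted (4,4,4,6,9): b_i ≤ 4+i ∀i, a PF.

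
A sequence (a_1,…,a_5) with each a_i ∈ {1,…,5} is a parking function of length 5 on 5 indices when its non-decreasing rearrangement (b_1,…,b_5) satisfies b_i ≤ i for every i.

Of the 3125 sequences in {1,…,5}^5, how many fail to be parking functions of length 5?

|PF(5,5)| = 1·6^4 = 1·1296 = 1296 (Konheim–Weiss)
Example (5,4,5,5,5) → sorted (4,5,5,5,5): b_1=4>1, not a PF.
5^5 − 1296 = 3125 − 1296 = 1829

1829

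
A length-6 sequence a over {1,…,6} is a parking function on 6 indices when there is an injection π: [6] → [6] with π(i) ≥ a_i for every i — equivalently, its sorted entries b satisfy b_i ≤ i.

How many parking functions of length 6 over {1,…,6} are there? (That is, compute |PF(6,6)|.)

16807

Count = (6+1−6)·(6+1)^{6−1} = 1·16807 = 16807 (Konheim–Weiss)
Check (4,1,4,5,2,3) → sorted (1,2,3,4,4,5): b_i ≤ i ∀i, a PF.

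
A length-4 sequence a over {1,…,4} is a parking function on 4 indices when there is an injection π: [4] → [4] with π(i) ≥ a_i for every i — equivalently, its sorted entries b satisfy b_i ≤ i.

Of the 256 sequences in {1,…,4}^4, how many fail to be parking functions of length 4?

Count = (4+1−4)·(4+1)^{4−1} = 1·125 = 125
Check (4,4,1,1) → sorted (1,1,4,4): b_3=4>3, not a PF.
So 256 − 125 = 131 fail.

131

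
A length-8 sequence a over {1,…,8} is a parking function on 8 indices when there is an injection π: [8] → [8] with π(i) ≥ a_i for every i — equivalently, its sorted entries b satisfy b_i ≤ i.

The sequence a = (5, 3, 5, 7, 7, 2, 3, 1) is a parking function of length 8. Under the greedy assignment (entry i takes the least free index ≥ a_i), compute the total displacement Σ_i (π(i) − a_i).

3

Σπ = 36 ({1..8} each once); Σa = 5+3+5+7+7+2+3+1 = 33; disp = 36−33 = 3.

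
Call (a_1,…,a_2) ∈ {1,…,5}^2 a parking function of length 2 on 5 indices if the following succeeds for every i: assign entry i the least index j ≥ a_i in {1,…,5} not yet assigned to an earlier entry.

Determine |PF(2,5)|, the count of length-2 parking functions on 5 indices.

24

#PF = (5+1−2)·(5+1)^{2−1} = 4×6 = 24 (Konheim–Weiss)
Example (1,4) → sorted (1,4): b_i ≤ 3+i ∀i, a PF.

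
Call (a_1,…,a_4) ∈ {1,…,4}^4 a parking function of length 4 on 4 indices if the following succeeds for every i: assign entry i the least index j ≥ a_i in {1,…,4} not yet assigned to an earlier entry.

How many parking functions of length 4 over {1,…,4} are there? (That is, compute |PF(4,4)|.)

125

|PF(4,4)| = 1·5^3 = 1·125 = 125 [KW]
Example (4,2,1,2) → sorted (1,2,2,4): b_i ≤ i ∀i, a PF.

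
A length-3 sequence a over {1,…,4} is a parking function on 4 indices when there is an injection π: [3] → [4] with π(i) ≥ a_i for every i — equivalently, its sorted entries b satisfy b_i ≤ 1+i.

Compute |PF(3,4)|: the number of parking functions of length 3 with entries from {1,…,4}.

50

|PF(3,4)| = (4+1−3)·(4+1)^{3−1} = 2·25 = 50 (Pollak)
Check (3,1,4) → sorted (1,3,4): b_i ≤ 1+i ∀i, a PF.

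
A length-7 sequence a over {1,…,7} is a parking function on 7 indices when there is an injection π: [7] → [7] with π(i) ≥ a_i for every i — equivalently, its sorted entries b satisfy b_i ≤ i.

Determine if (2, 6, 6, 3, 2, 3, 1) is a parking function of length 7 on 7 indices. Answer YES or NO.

Rearranged: b = (1, 2, 2, 3, 3, 6, 6).
  b_1=1 ≤ 1
  b_2=2 ≤ 2
  b_3=2 ≤ 3
  b_4=3 ≤ 4
  b_5=3 ≤ 5
  b_6=6 ≤ 6
  b_7=6 ≤ 7
All bounds hold ⇒ YES

YES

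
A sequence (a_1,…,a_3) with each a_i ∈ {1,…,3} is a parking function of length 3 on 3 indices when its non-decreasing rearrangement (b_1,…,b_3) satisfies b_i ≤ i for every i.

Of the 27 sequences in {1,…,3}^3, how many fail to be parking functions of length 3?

|PF(3,3)| = (4−3)·4^(3−1) = 1·16 = 16 [KW]
E.g. (3,2,3) → sorted (2,3,3): b_1=2>1, not a PF.
So 27 − 16 = 11 fail.

11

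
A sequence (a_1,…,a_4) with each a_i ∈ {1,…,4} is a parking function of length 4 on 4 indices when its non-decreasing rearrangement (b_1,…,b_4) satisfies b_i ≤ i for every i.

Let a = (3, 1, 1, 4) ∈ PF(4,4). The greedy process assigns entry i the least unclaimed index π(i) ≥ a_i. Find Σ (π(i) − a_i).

Σπ(i) = 1+…+4 = 10; Σa = 3+1+1+4 = 9; disp = 10−9 = 1.

1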